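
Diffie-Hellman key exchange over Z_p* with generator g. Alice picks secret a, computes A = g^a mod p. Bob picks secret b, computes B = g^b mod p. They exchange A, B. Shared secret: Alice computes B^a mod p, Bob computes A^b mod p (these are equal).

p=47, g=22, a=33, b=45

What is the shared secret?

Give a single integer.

A = 22^33 mod 47  (bits of 33 = 100001)
  bit 0 = 1: r = r^2 * 22 mod 47 = 1^2 * 22 = 1*22 = 22
  bit 1 = 0: r = r^2 mod 47 = 22^2 = 14
  bit 2 = 0: r = r^2 mod 47 = 14^2 = 8
  bit 3 = 0: r = r^2 mod 47 = 8^2 = 17
  bit 4 = 0: r = r^2 mod 47 = 17^2 = 7
  bit 5 = 1: r = r^2 * 22 mod 47 = 7^2 * 22 = 2*22 = 44
  -> A = 44
B = 22^45 mod 47  (bits of 45 = 101101)
  bit 0 = 1: r = r^2 * 22 mod 47 = 1^2 * 22 = 1*22 = 22
  bit 1 = 0: r = r^2 mod 47 = 22^2 = 14
  bit 2 = 1: r = r^2 * 22 mod 47 = 14^2 * 22 = 8*22 = 35
  bit 3 = 1: r = r^2 * 22 mod 47 = 35^2 * 22 = 3*22 = 19
  bit 4 = 0: r = r^2 mod 47 = 19^2 = 32
  bit 5 = 1: r = r^2 * 22 mod 47 = 32^2 * 22 = 37*22 = 15
  -> B = 15
s = B^a = 15^33 mod 47  (bits of 33 = 100001)
  bit 0 = 1: r = r^2 * 15 mod 47 = 1^2 * 15 = 1*15 = 15
  bit 1 = 0: r = r^2 mod 47 = 15^2 = 37
  bit 2 = 0: r = r^2 mod 47 = 37^2 = 6
  bit 3 = 0: r = r^2 mod 47 = 6^2 = 36
  bit 4 = 0: r = r^2 mod 47 = 36^2 = 27
  bit 5 = 1: r = r^2 * 15 mod 47 = 27^2 * 15 = 24*15 = 31
  -> s = B^a = 31

Answer: 31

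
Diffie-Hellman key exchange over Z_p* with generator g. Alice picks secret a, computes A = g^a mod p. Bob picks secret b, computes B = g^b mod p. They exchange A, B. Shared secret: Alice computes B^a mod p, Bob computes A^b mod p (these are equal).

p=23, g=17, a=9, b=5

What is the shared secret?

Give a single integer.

A = 17^9 mod 23  (bits of 9 = 1001)
  bit 0 = 1: r = r^2 * 17 mod 23 = 1^2 * 17 = 1*17 = 17
  bit 1 = 0: r = r^2 mod 23 = 17^2 = 13
  bit 2 = 0: r = r^2 mod 23 = 13^2 = 8
  bit 3 = 1: r = r^2 * 17 mod 23 = 8^2 * 17 = 18*17 = 7
  -> A = 7
B = 17^5 mod 23  (bits of 5 = 101)
  bit 0 = 1: r = r^2 * 17 mod 23 = 1^2 * 17 = 1*17 = 17
  bit 1 = 0: r = r^2 mod 23 = 17^2 = 13
  bit 2 = 1: r = r^2 * 17 mod 23 = 13^2 * 17 = 8*17 = 21
  -> B = 21
s = B^a = 21^9 mod 23  (bits of 9 = 1001)
  bit 0 = 1: r = r^2 * 21 mod 23 = 1^2 * 21 = 1*21 = 21
  bit 1 = 0: r = r^2 mod 23 = 21^2 = 4
  bit 2 = 0: r = r^2 mod 23 = 4^2 = 16
  bit 3 = 1: r = r^2 * 21 mod 23 = 16^2 * 21 = 3*21 = 17
  -> s = B^a = 17

Answer: 17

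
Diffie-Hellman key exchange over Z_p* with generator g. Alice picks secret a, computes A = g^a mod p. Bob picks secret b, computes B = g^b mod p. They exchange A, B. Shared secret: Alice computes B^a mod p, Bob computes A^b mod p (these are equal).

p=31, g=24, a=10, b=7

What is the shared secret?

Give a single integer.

A = 24^10 mod 31  (bits of 10 = 1010)
  bit 0 = 1: r = r^2 * 24 mod 31 = 1^2 * 24 = 1*24 = 24
  bit 1 = 0: r = r^2 mod 31 = 24^2 = 18
  bit 2 = 1: r = r^2 * 24 mod 31 = 18^2 * 24 = 14*24 = 26
  bit 3 = 0: r = r^2 mod 31 = 26^2 = 25
  -> A = 25
B = 24^7 mod 31  (bits of 7 = 111)
  bit 0 = 1: r = r^2 * 24 mod 31 = 1^2 * 24 = 1*24 = 24
  bit 1 = 1: r = r^2 * 24 mod 31 = 24^2 * 24 = 18*24 = 29
  bit 2 = 1: r = r^2 * 24 mod 31 = 29^2 * 24 = 4*24 = 3
  -> B = 3
s = B^a = 3^10 mod 31  (bits of 10 = 1010)
  bit 0 = 1: r = r^2 * 3 mod 31 = 1^2 * 3 = 1*3 = 3
  bit 1 = 0: r = r^2 mod 31 = 3^2 = 9
  bit 2 = 1: r = r^2 * 3 mod 31 = 9^2 * 3 = 19*3 = 26
  bit 3 = 0: r = r^2 mod 31 = 26^2 = 25
  -> s = B^a = 25

Answer: 25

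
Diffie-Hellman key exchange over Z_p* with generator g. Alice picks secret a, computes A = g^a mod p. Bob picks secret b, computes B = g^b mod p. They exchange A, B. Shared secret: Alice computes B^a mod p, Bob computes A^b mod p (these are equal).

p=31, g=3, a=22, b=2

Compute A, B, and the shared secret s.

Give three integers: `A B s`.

Answer: 14 9 10

Derivation:
A = 3^22 mod 31  (bits of 22 = 10110)
  bit 0 = 1: r = r^2 * 3 mod 31 = 1^2 * 3 = 1*3 = 3
  bit 1 = 0: r = r^2 mod 31 = 3^2 = 9
  bit 2 = 1: r = r^2 * 3 mod 31 = 9^2 * 3 = 19*3 = 26
  bit 3 = 1: r = r^2 * 3 mod 31 = 26^2 * 3 = 25*3 = 13
  bit 4 = 0: r = r^2 mod 31 = 13^2 = 14
  -> A = 14
B = 3^2 mod 31  (bits of 2 = 10)
  bit 0 = 1: r = r^2 * 3 mod 31 = 1^2 * 3 = 1*3 = 3
  bit 1 = 0: r = r^2 mod 31 = 3^2 = 9
  -> B = 9
s = B^a = 9^22 mod 31  (bits of 22 = 10110)
  bit 0 = 1: r = r^2 * 9 mod 31 = 1^2 * 9 = 1*9 = 9
  bit 1 = 0: r = r^2 mod 31 = 9^2 = 19
  bit 2 = 1: r = r^2 * 9 mod 31 = 19^2 * 9 = 20*9 = 25
  bit 3 = 1: r = r^2 * 9 mod 31 = 25^2 * 9 = 5*9 = 14
  bit 4 = 0: r = r^2 mod 31 = 14^2 = 10
  -> s = B^a = 10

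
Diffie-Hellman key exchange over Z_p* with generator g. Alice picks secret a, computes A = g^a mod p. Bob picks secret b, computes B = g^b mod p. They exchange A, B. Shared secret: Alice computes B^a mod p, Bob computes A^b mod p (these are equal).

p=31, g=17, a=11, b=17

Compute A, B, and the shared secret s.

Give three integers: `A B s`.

Answer: 22 21 12

Derivation:
A = 17^11 mod 31  (bits of 11 = 1011)
  bit 0 = 1: r = r^2 * 17 mod 31 = 1^2 * 17 = 1*17 = 17
  bit 1 = 0: r = r^2 mod 31 = 17^2 = 10
  bit 2 = 1: r = r^2 * 17 mod 31 = 10^2 * 17 = 7*17 = 26
  bit 3 = 1: r = r^2 * 17 mod 31 = 26^2 * 17 = 25*17 = 22
  -> A = 22
B = 17^17 mod 31  (bits of 17 = 10001)
  bit 0 = 1: r = r^2 * 17 mod 31 = 1^2 * 17 = 1*17 = 17
  bit 1 = 0: r = r^2 mod 31 = 17^2 = 10
  bit 2 = 0: r = r^2 mod 31 = 10^2 = 7
  bit 3 = 0: r = r^2 mod 31 = 7^2 = 18
  bit 4 = 1: r = r^2 * 17 mod 31 = 18^2 * 17 = 14*17 = 21
  -> B = 21
s = B^a = 21^11 mod 31  (bits of 11 = 1011)
  bit 0 = 1: r = r^2 * 21 mod 31 = 1^2 * 21 = 1*21 = 21
  bit 1 = 0: r = r^2 mod 31 = 21^2 = 7
  bit 2 = 1: r = r^2 * 21 mod 31 = 7^2 * 21 = 18*21 = 6
  bit 3 = 1: r = r^2 * 21 mod 31 = 6^2 * 21 = 5*21 = 12
  -> s = B^a = 12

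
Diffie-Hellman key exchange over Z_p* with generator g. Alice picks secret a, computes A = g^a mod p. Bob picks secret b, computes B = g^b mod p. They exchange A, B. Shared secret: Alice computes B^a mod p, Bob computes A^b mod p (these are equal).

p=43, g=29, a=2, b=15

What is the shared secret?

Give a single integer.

A = 29^2 mod 43  (bits of 2 = 10)
  bit 0 = 1: r = r^2 * 29 mod 43 = 1^2 * 29 = 1*29 = 29
  bit 1 = 0: r = r^2 mod 43 = 29^2 = 24
  -> A = 24
B = 29^15 mod 43  (bits of 15 = 1111)
  bit 0 = 1: r = r^2 * 29 mod 43 = 1^2 * 29 = 1*29 = 29
  bit 1 = 1: r = r^2 * 29 mod 43 = 29^2 * 29 = 24*29 = 8
  bit 2 = 1: r = r^2 * 29 mod 43 = 8^2 * 29 = 21*29 = 7
  bit 3 = 1: r = r^2 * 29 mod 43 = 7^2 * 29 = 6*29 = 2
  -> B = 2
s = B^a = 2^2 mod 43  (bits of 2 = 10)
  bit 0 = 1: r = r^2 * 2 mod 43 = 1^2 * 2 = 1*2 = 2
  bit 1 = 0: r = r^2 mod 43 = 2^2 = 4
  -> s = B^a = 4

Answer: 4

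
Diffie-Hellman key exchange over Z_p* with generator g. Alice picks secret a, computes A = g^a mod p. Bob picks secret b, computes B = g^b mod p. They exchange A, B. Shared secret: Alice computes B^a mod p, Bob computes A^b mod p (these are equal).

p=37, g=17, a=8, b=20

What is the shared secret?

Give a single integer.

Answer: 16

Derivation:
A = 17^8 mod 37  (bits of 8 = 1000)
  bit 0 = 1: r = r^2 * 17 mod 37 = 1^2 * 17 = 1*17 = 17
  bit 1 = 0: r = r^2 mod 37 = 17^2 = 30
  bit 2 = 0: r = r^2 mod 37 = 30^2 = 12
  bit 3 = 0: r = r^2 mod 37 = 12^2 = 33
  -> A = 33
B = 17^20 mod 37  (bits of 20 = 10100)
  bit 0 = 1: r = r^2 * 17 mod 37 = 1^2 * 17 = 1*17 = 17
  bit 1 = 0: r = r^2 mod 37 = 17^2 = 30
  bit 2 = 1: r = r^2 * 17 mod 37 = 30^2 * 17 = 12*17 = 19
  bit 3 = 0: r = r^2 mod 37 = 19^2 = 28
  bit 4 = 0: r = r^2 mod 37 = 28^2 = 7
  -> B = 7
s = B^a = 7^8 mod 37  (bits of 8 = 1000)
  bit 0 = 1: r = r^2 * 7 mod 37 = 1^2 * 7 = 1*7 = 7
  bit 1 = 0: r = r^2 mod 37 = 7^2 = 12
  bit 2 = 0: r = r^2 mod 37 = 12^2 = 33
  bit 3 = 0: r = r^2 mod 37 = 33^2 = 16
  -> s = B^a = 16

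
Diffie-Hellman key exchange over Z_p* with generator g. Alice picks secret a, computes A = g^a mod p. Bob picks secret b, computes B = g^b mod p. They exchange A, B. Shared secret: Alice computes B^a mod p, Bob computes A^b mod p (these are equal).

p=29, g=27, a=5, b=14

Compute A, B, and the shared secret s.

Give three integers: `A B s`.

A = 27^5 mod 29  (bits of 5 = 101)
  bit 0 = 1: r = r^2 * 27 mod 29 = 1^2 * 27 = 1*27 = 27
  bit 1 = 0: r = r^2 mod 29 = 27^2 = 4
  bit 2 = 1: r = r^2 * 27 mod 29 = 4^2 * 27 = 16*27 = 26
  -> A = 26
B = 27^14 mod 29  (bits of 14 = 1110)
  bit 0 = 1: r = r^2 * 27 mod 29 = 1^2 * 27 = 1*27 = 27
  bit 1 = 1: r = r^2 * 27 mod 29 = 27^2 * 27 = 4*27 = 21
  bit 2 = 1: r = r^2 * 27 mod 29 = 21^2 * 27 = 6*27 = 17
  bit 3 = 0: r = r^2 mod 29 = 17^2 = 28
  -> B = 28
s = B^a = 28^5 mod 29  (bits of 5 = 101)
  bit 0 = 1: r = r^2 * 28 mod 29 = 1^2 * 28 = 1*28 = 28
  bit 1 = 0: r = r^2 mod 29 = 28^2 = 1
  bit 2 = 1: r = r^2 * 28 mod 29 = 1^2 * 28 = 1*28 = 28
  -> s = B^a = 28

Answer: 26 28 28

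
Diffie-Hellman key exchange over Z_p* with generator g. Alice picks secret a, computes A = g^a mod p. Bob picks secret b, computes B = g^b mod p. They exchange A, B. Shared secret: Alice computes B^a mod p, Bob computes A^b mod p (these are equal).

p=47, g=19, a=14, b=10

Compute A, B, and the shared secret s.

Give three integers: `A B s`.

Answer: 7 4 32

Derivation:
A = 19^14 mod 47  (bits of 14 = 1110)
  bit 0 = 1: r = r^2 * 19 mod 47 = 1^2 * 19 = 1*19 = 19
  bit 1 = 1: r = r^2 * 19 mod 47 = 19^2 * 19 = 32*19 = 44
  bit 2 = 1: r = r^2 * 19 mod 47 = 44^2 * 19 = 9*19 = 30
  bit 3 = 0: r = r^2 mod 47 = 30^2 = 7
  -> A = 7
B = 19^10 mod 47  (bits of 10 = 1010)
  bit 0 = 1: r = r^2 * 19 mod 47 = 1^2 * 19 = 1*19 = 19
  bit 1 = 0: r = r^2 mod 47 = 19^2 = 32
  bit 2 = 1: r = r^2 * 19 mod 47 = 32^2 * 19 = 37*19 = 45
  bit 3 = 0: r = r^2 mod 47 = 45^2 = 4
  -> B = 4
s = B^a = 4^14 mod 47  (bits of 14 = 1110)
  bit 0 = 1: r = r^2 * 4 mod 47 = 1^2 * 4 = 1*4 = 4
  bit 1 = 1: r = r^2 * 4 mod 47 = 4^2 * 4 = 16*4 = 17
  bit 2 = 1: r = r^2 * 4 mod 47 = 17^2 * 4 = 7*4 = 28
  bit 3 = 0: r = r^2 mod 47 = 28^2 = 32
  -> s = B^a = 32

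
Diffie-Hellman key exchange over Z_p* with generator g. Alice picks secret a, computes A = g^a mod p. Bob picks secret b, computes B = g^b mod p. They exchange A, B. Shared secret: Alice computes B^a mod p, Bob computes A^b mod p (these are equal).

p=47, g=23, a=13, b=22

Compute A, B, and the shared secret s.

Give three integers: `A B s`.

A = 23^13 mod 47  (bits of 13 = 1101)
  bit 0 = 1: r = r^2 * 23 mod 47 = 1^2 * 23 = 1*23 = 23
  bit 1 = 1: r = r^2 * 23 mod 47 = 23^2 * 23 = 12*23 = 41
  bit 2 = 0: r = r^2 mod 47 = 41^2 = 36
  bit 3 = 1: r = r^2 * 23 mod 47 = 36^2 * 23 = 27*23 = 10
  -> A = 10
B = 23^22 mod 47  (bits of 22 = 10110)
  bit 0 = 1: r = r^2 * 23 mod 47 = 1^2 * 23 = 1*23 = 23
  bit 1 = 0: r = r^2 mod 47 = 23^2 = 12
  bit 2 = 1: r = r^2 * 23 mod 47 = 12^2 * 23 = 3*23 = 22
  bit 3 = 1: r = r^2 * 23 mod 47 = 22^2 * 23 = 14*23 = 40
  bit 4 = 0: r = r^2 mod 47 = 40^2 = 2
  -> B = 2
s = B^a = 2^13 mod 47  (bits of 13 = 1101)
  bit 0 = 1: r = r^2 * 2 mod 47 = 1^2 * 2 = 1*2 = 2
  bit 1 = 1: r = r^2 * 2 mod 47 = 2^2 * 2 = 4*2 = 8
  bit 2 = 0: r = r^2 mod 47 = 8^2 = 17
  bit 3 = 1: r = r^2 * 2 mod 47 = 17^2 * 2 = 7*2 = 14
  -> s = B^a = 14

Answer: 10 2 14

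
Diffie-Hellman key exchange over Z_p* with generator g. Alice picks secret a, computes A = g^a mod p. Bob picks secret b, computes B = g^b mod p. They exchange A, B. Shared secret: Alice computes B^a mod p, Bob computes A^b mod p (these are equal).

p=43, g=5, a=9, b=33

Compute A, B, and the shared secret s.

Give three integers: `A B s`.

A = 5^9 mod 43  (bits of 9 = 1001)
  bit 0 = 1: r = r^2 * 5 mod 43 = 1^2 * 5 = 1*5 = 5
  bit 1 = 0: r = r^2 mod 43 = 5^2 = 25
  bit 2 = 0: r = r^2 mod 43 = 25^2 = 23
  bit 3 = 1: r = r^2 * 5 mod 43 = 23^2 * 5 = 13*5 = 22
  -> A = 22
B = 5^33 mod 43  (bits of 33 = 100001)
  bit 0 = 1: r = r^2 * 5 mod 43 = 1^2 * 5 = 1*5 = 5
  bit 1 = 0: r = r^2 mod 43 = 5^2 = 25
  bit 2 = 0: r = r^2 mod 43 = 25^2 = 23
  bit 3 = 0: r = r^2 mod 43 = 23^2 = 13
  bit 4 = 0: r = r^2 mod 43 = 13^2 = 40
  bit 5 = 1: r = r^2 * 5 mod 43 = 40^2 * 5 = 9*5 = 2
  -> B = 2
s = B^a = 2^9 mod 43  (bits of 9 = 1001)
  bit 0 = 1: r = r^2 * 2 mod 43 = 1^2 * 2 = 1*2 = 2
  bit 1 = 0: r = r^2 mod 43 = 2^2 = 4
  bit 2 = 0: r = r^2 mod 43 = 4^2 = 16
  bit 3 = 1: r = r^2 * 2 mod 43 = 16^2 * 2 = 41*2 = 39
  -> s = B^a = 39

Answer: 22 2 39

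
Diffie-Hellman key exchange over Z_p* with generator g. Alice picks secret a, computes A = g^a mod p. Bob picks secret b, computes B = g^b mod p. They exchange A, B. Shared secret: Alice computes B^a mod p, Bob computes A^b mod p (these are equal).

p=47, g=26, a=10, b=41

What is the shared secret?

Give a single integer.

Answer: 28

Derivation:
A = 26^10 mod 47  (bits of 10 = 1010)
  bit 0 = 1: r = r^2 * 26 mod 47 = 1^2 * 26 = 1*26 = 26
  bit 1 = 0: r = r^2 mod 47 = 26^2 = 18
  bit 2 = 1: r = r^2 * 26 mod 47 = 18^2 * 26 = 42*26 = 11
  bit 3 = 0: r = r^2 mod 47 = 11^2 = 27
  -> A = 27
B = 26^41 mod 47  (bits of 41 = 101001)
  bit 0 = 1: r = r^2 * 26 mod 47 = 1^2 * 26 = 1*26 = 26
  bit 1 = 0: r = r^2 mod 47 = 26^2 = 18
  bit 2 = 1: r = r^2 * 26 mod 47 = 18^2 * 26 = 42*26 = 11
  bit 3 = 0: r = r^2 mod 47 = 11^2 = 27
  bit 4 = 0: r = r^2 mod 47 = 27^2 = 24
  bit 5 = 1: r = r^2 * 26 mod 47 = 24^2 * 26 = 12*26 = 30
  -> B = 30
s = B^a = 30^10 mod 47  (bits of 10 = 1010)
  bit 0 = 1: r = r^2 * 30 mod 47 = 1^2 * 30 = 1*30 = 30
  bit 1 = 0: r = r^2 mod 47 = 30^2 = 7
  bit 2 = 1: r = r^2 * 30 mod 47 = 7^2 * 30 = 2*30 = 13
  bit 3 = 0: r = r^2 mod 47 = 13^2 = 28
  -> s = B^a = 28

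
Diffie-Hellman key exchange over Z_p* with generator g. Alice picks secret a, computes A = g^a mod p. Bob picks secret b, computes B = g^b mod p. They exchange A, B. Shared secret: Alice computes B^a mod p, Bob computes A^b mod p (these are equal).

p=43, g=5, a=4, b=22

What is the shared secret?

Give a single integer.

Answer: 23

Derivation:
A = 5^4 mod 43  (bits of 4 = 100)
  bit 0 = 1: r = r^2 * 5 mod 43 = 1^2 * 5 = 1*5 = 5
  bit 1 = 0: r = r^2 mod 43 = 5^2 = 25
  bit 2 = 0: r = r^2 mod 43 = 25^2 = 23
  -> A = 23
B = 5^22 mod 43  (bits of 22 = 10110)
  bit 0 = 1: r = r^2 * 5 mod 43 = 1^2 * 5 = 1*5 = 5
  bit 1 = 0: r = r^2 mod 43 = 5^2 = 25
  bit 2 = 1: r = r^2 * 5 mod 43 = 25^2 * 5 = 23*5 = 29
  bit 3 = 1: r = r^2 * 5 mod 43 = 29^2 * 5 = 24*5 = 34
  bit 4 = 0: r = r^2 mod 43 = 34^2 = 38
  -> B = 38
s = B^a = 38^4 mod 43  (bits of 4 = 100)
  bit 0 = 1: r = r^2 * 38 mod 43 = 1^2 * 38 = 1*38 = 38
  bit 1 = 0: r = r^2 mod 43 = 38^2 = 25
  bit 2 = 0: r = r^2 mod 43 = 25^2 = 23
  -> s = B^a = 23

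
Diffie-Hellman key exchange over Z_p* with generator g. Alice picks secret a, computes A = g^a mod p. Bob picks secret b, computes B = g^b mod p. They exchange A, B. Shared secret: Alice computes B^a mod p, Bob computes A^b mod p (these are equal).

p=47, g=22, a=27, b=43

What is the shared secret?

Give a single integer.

Answer: 19

Derivation:
A = 22^27 mod 47  (bits of 27 = 11011)
  bit 0 = 1: r = r^2 * 22 mod 47 = 1^2 * 22 = 1*22 = 22
  bit 1 = 1: r = r^2 * 22 mod 47 = 22^2 * 22 = 14*22 = 26
  bit 2 = 0: r = r^2 mod 47 = 26^2 = 18
  bit 3 = 1: r = r^2 * 22 mod 47 = 18^2 * 22 = 42*22 = 31
  bit 4 = 1: r = r^2 * 22 mod 47 = 31^2 * 22 = 21*22 = 39
  -> A = 39
B = 22^43 mod 47  (bits of 43 = 101011)
  bit 0 = 1: r = r^2 * 22 mod 47 = 1^2 * 22 = 1*22 = 22
  bit 1 = 0: r = r^2 mod 47 = 22^2 = 14
  bit 2 = 1: r = r^2 * 22 mod 47 = 14^2 * 22 = 8*22 = 35
  bit 3 = 0: r = r^2 mod 47 = 35^2 = 3
  bit 4 = 1: r = r^2 * 22 mod 47 = 3^2 * 22 = 9*22 = 10
  bit 5 = 1: r = r^2 * 22 mod 47 = 10^2 * 22 = 6*22 = 38
  -> B = 38
s = B^a = 38^27 mod 47  (bits of 27 = 11011)
  bit 0 = 1: r = r^2 * 38 mod 47 = 1^2 * 38 = 1*38 = 38
  bit 1 = 1: r = r^2 * 38 mod 47 = 38^2 * 38 = 34*38 = 23
  bit 2 = 0: r = r^2 mod 47 = 23^2 = 12
  bit 3 = 1: r = r^2 * 38 mod 47 = 12^2 * 38 = 3*38 = 20
  bit 4 = 1: r = r^2 * 38 mod 47 = 20^2 * 38 = 24*38 = 19
  -> s = B^a = 19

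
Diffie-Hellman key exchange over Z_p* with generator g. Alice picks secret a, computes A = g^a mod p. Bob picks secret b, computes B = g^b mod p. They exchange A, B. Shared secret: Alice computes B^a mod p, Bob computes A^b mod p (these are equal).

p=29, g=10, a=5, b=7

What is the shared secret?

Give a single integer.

Answer: 17

Derivation:
A = 10^5 mod 29  (bits of 5 = 101)
  bit 0 = 1: r = r^2 * 10 mod 29 = 1^2 * 10 = 1*10 = 10
  bit 1 = 0: r = r^2 mod 29 = 10^2 = 13
  bit 2 = 1: r = r^2 * 10 mod 29 = 13^2 * 10 = 24*10 = 8
  -> A = 8
B = 10^7 mod 29  (bits of 7 = 111)
  bit 0 = 1: r = r^2 * 10 mod 29 = 1^2 * 10 = 1*10 = 10
  bit 1 = 1: r = r^2 * 10 mod 29 = 10^2 * 10 = 13*10 = 14
  bit 2 = 1: r = r^2 * 10 mod 29 = 14^2 * 10 = 22*10 = 17
  -> B = 17
s = B^a = 17^5 mod 29  (bits of 5 = 101)
  bit 0 = 1: r = r^2 * 17 mod 29 = 1^2 * 17 = 1*17 = 17
  bit 1 = 0: r = r^2 mod 29 = 17^2 = 28
  bit 2 = 1: r = r^2 * 17 mod 29 = 28^2 * 17 = 1*17 = 17
  -> s = B^a = 17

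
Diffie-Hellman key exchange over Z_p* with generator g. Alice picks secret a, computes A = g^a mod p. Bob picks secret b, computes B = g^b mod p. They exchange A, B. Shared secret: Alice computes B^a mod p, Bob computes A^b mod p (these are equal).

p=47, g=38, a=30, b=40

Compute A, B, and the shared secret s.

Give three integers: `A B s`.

A = 38^30 mod 47  (bits of 30 = 11110)
  bit 0 = 1: r = r^2 * 38 mod 47 = 1^2 * 38 = 1*38 = 38
  bit 1 = 1: r = r^2 * 38 mod 47 = 38^2 * 38 = 34*38 = 23
  bit 2 = 1: r = r^2 * 38 mod 47 = 23^2 * 38 = 12*38 = 33
  bit 3 = 1: r = r^2 * 38 mod 47 = 33^2 * 38 = 8*38 = 22
  bit 4 = 0: r = r^2 mod 47 = 22^2 = 14
  -> A = 14
B = 38^40 mod 47  (bits of 40 = 101000)
  bit 0 = 1: r = r^2 * 38 mod 47 = 1^2 * 38 = 1*38 = 38
  bit 1 = 0: r = r^2 mod 47 = 38^2 = 34
  bit 2 = 1: r = r^2 * 38 mod 47 = 34^2 * 38 = 28*38 = 30
  bit 3 = 0: r = r^2 mod 47 = 30^2 = 7
  bit 4 = 0: r = r^2 mod 47 = 7^2 = 2
  bit 5 = 0: r = r^2 mod 47 = 2^2 = 4
  -> B = 4
s = B^a = 4^30 mod 47  (bits of 30 = 11110)
  bit 0 = 1: r = r^2 * 4 mod 47 = 1^2 * 4 = 1*4 = 4
  bit 1 = 1: r = r^2 * 4 mod 47 = 4^2 * 4 = 16*4 = 17
  bit 2 = 1: r = r^2 * 4 mod 47 = 17^2 * 4 = 7*4 = 28
  bit 3 = 1: r = r^2 * 4 mod 47 = 28^2 * 4 = 32*4 = 34
  bit 4 = 0: r = r^2 mod 47 = 34^2 = 28
  -> s = B^a = 28

Answer: 14 4 28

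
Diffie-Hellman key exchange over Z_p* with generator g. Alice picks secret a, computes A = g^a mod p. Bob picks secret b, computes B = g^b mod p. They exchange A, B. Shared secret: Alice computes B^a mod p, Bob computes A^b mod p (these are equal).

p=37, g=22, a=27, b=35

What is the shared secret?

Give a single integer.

A = 22^27 mod 37  (bits of 27 = 11011)
  bit 0 = 1: r = r^2 * 22 mod 37 = 1^2 * 22 = 1*22 = 22
  bit 1 = 1: r = r^2 * 22 mod 37 = 22^2 * 22 = 3*22 = 29
  bit 2 = 0: r = r^2 mod 37 = 29^2 = 27
  bit 3 = 1: r = r^2 * 22 mod 37 = 27^2 * 22 = 26*22 = 17
  bit 4 = 1: r = r^2 * 22 mod 37 = 17^2 * 22 = 30*22 = 31
  -> A = 31
B = 22^35 mod 37  (bits of 35 = 100011)
  bit 0 = 1: r = r^2 * 22 mod 37 = 1^2 * 22 = 1*22 = 22
  bit 1 = 0: r = r^2 mod 37 = 22^2 = 3
  bit 2 = 0: r = r^2 mod 37 = 3^2 = 9
  bit 3 = 0: r = r^2 mod 37 = 9^2 = 7
  bit 4 = 1: r = r^2 * 22 mod 37 = 7^2 * 22 = 12*22 = 5
  bit 5 = 1: r = r^2 * 22 mod 37 = 5^2 * 22 = 25*22 = 32
  -> B = 32
s = B^a = 32^27 mod 37  (bits of 27 = 11011)
  bit 0 = 1: r = r^2 * 32 mod 37 = 1^2 * 32 = 1*32 = 32
  bit 1 = 1: r = r^2 * 32 mod 37 = 32^2 * 32 = 25*32 = 23
  bit 2 = 0: r = r^2 mod 37 = 23^2 = 11
  bit 3 = 1: r = r^2 * 32 mod 37 = 11^2 * 32 = 10*32 = 24
  bit 4 = 1: r = r^2 * 32 mod 37 = 24^2 * 32 = 21*32 = 6
  -> s = B^a = 6

Answer: 6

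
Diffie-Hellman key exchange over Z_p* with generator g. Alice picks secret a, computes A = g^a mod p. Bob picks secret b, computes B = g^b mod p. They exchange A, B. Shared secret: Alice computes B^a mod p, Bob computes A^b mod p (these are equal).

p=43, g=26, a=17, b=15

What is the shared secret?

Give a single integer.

A = 26^17 mod 43  (bits of 17 = 10001)
  bit 0 = 1: r = r^2 * 26 mod 43 = 1^2 * 26 = 1*26 = 26
  bit 1 = 0: r = r^2 mod 43 = 26^2 = 31
  bit 2 = 0: r = r^2 mod 43 = 31^2 = 15
  bit 3 = 0: r = r^2 mod 43 = 15^2 = 10
  bit 4 = 1: r = r^2 * 26 mod 43 = 10^2 * 26 = 14*26 = 20
  -> A = 20
B = 26^15 mod 43  (bits of 15 = 1111)
  bit 0 = 1: r = r^2 * 26 mod 43 = 1^2 * 26 = 1*26 = 26
  bit 1 = 1: r = r^2 * 26 mod 43 = 26^2 * 26 = 31*26 = 32
  bit 2 = 1: r = r^2 * 26 mod 43 = 32^2 * 26 = 35*26 = 7
  bit 3 = 1: r = r^2 * 26 mod 43 = 7^2 * 26 = 6*26 = 27
  -> B = 27
s = B^a = 27^17 mod 43  (bits of 17 = 10001)
  bit 0 = 1: r = r^2 * 27 mod 43 = 1^2 * 27 = 1*27 = 27
  bit 1 = 0: r = r^2 mod 43 = 27^2 = 41
  bit 2 = 0: r = r^2 mod 43 = 41^2 = 4
  bit 3 = 0: r = r^2 mod 43 = 4^2 = 16
  bit 4 = 1: r = r^2 * 27 mod 43 = 16^2 * 27 = 41*27 = 32
  -> s = B^a = 32

Answer: 32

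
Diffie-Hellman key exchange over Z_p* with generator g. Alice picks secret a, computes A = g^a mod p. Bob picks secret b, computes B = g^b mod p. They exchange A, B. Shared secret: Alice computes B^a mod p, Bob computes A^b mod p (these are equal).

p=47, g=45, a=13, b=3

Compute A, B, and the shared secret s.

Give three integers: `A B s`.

A = 45^13 mod 47  (bits of 13 = 1101)
  bit 0 = 1: r = r^2 * 45 mod 47 = 1^2 * 45 = 1*45 = 45
  bit 1 = 1: r = r^2 * 45 mod 47 = 45^2 * 45 = 4*45 = 39
  bit 2 = 0: r = r^2 mod 47 = 39^2 = 17
  bit 3 = 1: r = r^2 * 45 mod 47 = 17^2 * 45 = 7*45 = 33
  -> A = 33
B = 45^3 mod 47  (bits of 3 = 11)
  bit 0 = 1: r = r^2 * 45 mod 47 = 1^2 * 45 = 1*45 = 45
  bit 1 = 1: r = r^2 * 45 mod 47 = 45^2 * 45 = 4*45 = 39
  -> B = 39
s = B^a = 39^13 mod 47  (bits of 13 = 1101)
  bit 0 = 1: r = r^2 * 39 mod 47 = 1^2 * 39 = 1*39 = 39
  bit 1 = 1: r = r^2 * 39 mod 47 = 39^2 * 39 = 17*39 = 5
  bit 2 = 0: r = r^2 mod 47 = 5^2 = 25
  bit 3 = 1: r = r^2 * 39 mod 47 = 25^2 * 39 = 14*39 = 29
  -> s = B^a = 29

Answer: 33 39 29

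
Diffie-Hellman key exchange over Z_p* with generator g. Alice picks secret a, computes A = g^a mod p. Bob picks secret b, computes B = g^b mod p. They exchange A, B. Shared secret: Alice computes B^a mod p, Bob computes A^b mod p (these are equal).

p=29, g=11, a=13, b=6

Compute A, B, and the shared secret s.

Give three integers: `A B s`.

Answer: 21 9 13

Derivation:
A = 11^13 mod 29  (bits of 13 = 1101)
  bit 0 = 1: r = r^2 * 11 mod 29 = 1^2 * 11 = 1*11 = 11
  bit 1 = 1: r = r^2 * 11 mod 29 = 11^2 * 11 = 5*11 = 26
  bit 2 = 0: r = r^2 mod 29 = 26^2 = 9
  bit 3 = 1: r = r^2 * 11 mod 29 = 9^2 * 11 = 23*11 = 21
  -> A = 21
B = 11^6 mod 29  (bits of 6 = 110)
  bit 0 = 1: r = r^2 * 11 mod 29 = 1^2 * 11 = 1*11 = 11
  bit 1 = 1: r = r^2 * 11 mod 29 = 11^2 * 11 = 5*11 = 26
  bit 2 = 0: r = r^2 mod 29 = 26^2 = 9
  -> B = 9
s = B^a = 9^13 mod 29  (bits of 13 = 1101)
  bit 0 = 1: r = r^2 * 9 mod 29 = 1^2 * 9 = 1*9 = 9
  bit 1 = 1: r = r^2 * 9 mod 29 = 9^2 * 9 = 23*9 = 4
  bit 2 = 0: r = r^2 mod 29 = 4^2 = 16
  bit 3 = 1: r = r^2 * 9 mod 29 = 16^2 * 9 = 24*9 = 13
  -> s = B^a = 13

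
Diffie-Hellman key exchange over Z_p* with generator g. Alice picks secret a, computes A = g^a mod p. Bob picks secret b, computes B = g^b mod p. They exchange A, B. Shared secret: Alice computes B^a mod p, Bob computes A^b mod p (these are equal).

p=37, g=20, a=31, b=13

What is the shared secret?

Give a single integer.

A = 20^31 mod 37  (bits of 31 = 11111)
  bit 0 = 1: r = r^2 * 20 mod 37 = 1^2 * 20 = 1*20 = 20
  bit 1 = 1: r = r^2 * 20 mod 37 = 20^2 * 20 = 30*20 = 8
  bit 2 = 1: r = r^2 * 20 mod 37 = 8^2 * 20 = 27*20 = 22
  bit 3 = 1: r = r^2 * 20 mod 37 = 22^2 * 20 = 3*20 = 23
  bit 4 = 1: r = r^2 * 20 mod 37 = 23^2 * 20 = 11*20 = 35
  -> A = 35
B = 20^13 mod 37  (bits of 13 = 1101)
  bit 0 = 1: r = r^2 * 20 mod 37 = 1^2 * 20 = 1*20 = 20
  bit 1 = 1: r = r^2 * 20 mod 37 = 20^2 * 20 = 30*20 = 8
  bit 2 = 0: r = r^2 mod 37 = 8^2 = 27
  bit 3 = 1: r = r^2 * 20 mod 37 = 27^2 * 20 = 26*20 = 2
  -> B = 2
s = B^a = 2^31 mod 37  (bits of 31 = 11111)
  bit 0 = 1: r = r^2 * 2 mod 37 = 1^2 * 2 = 1*2 = 2
  bit 1 = 1: r = r^2 * 2 mod 37 = 2^2 * 2 = 4*2 = 8
  bit 2 = 1: r = r^2 * 2 mod 37 = 8^2 * 2 = 27*2 = 17
  bit 3 = 1: r = r^2 * 2 mod 37 = 17^2 * 2 = 30*2 = 23
  bit 4 = 1: r = r^2 * 2 mod 37 = 23^2 * 2 = 11*2 = 22
  -> s = B^a = 22

Answer: 22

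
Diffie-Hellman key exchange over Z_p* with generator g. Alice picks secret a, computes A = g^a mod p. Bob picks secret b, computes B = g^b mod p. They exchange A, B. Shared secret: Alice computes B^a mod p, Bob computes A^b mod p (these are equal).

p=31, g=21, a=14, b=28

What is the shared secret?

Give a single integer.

A = 21^14 mod 31  (bits of 14 = 1110)
  bit 0 = 1: r = r^2 * 21 mod 31 = 1^2 * 21 = 1*21 = 21
  bit 1 = 1: r = r^2 * 21 mod 31 = 21^2 * 21 = 7*21 = 23
  bit 2 = 1: r = r^2 * 21 mod 31 = 23^2 * 21 = 2*21 = 11
  bit 3 = 0: r = r^2 mod 31 = 11^2 = 28
  -> A = 28
B = 21^28 mod 31  (bits of 28 = 11100)
  bit 0 = 1: r = r^2 * 21 mod 31 = 1^2 * 21 = 1*21 = 21
  bit 1 = 1: r = r^2 * 21 mod 31 = 21^2 * 21 = 7*21 = 23
  bit 2 = 1: r = r^2 * 21 mod 31 = 23^2 * 21 = 2*21 = 11
  bit 3 = 0: r = r^2 mod 31 = 11^2 = 28
  bit 4 = 0: r = r^2 mod 31 = 28^2 = 9
  -> B = 9
s = B^a = 9^14 mod 31  (bits of 14 = 1110)
  bit 0 = 1: r = r^2 * 9 mod 31 = 1^2 * 9 = 1*9 = 9
  bit 1 = 1: r = r^2 * 9 mod 31 = 9^2 * 9 = 19*9 = 16
  bit 2 = 1: r = r^2 * 9 mod 31 = 16^2 * 9 = 8*9 = 10
  bit 3 = 0: r = r^2 mod 31 = 10^2 = 7
  -> s = B^a = 7

Answer: 7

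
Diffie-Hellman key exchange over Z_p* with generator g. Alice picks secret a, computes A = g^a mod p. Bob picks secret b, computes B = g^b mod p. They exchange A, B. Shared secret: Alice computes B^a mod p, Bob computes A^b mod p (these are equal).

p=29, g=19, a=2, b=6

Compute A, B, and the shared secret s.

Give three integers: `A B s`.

Answer: 13 22 20

Derivation:
A = 19^2 mod 29  (bits of 2 = 10)
  bit 0 = 1: r = r^2 * 19 mod 29 = 1^2 * 19 = 1*19 = 19
  bit 1 = 0: r = r^2 mod 29 = 19^2 = 13
  -> A = 13
B = 19^6 mod 29  (bits of 6 = 110)
  bit 0 = 1: r = r^2 * 19 mod 29 = 1^2 * 19 = 1*19 = 19
  bit 1 = 1: r = r^2 * 19 mod 29 = 19^2 * 19 = 13*19 = 15
  bit 2 = 0: r = r^2 mod 29 = 15^2 = 22
  -> B = 22
s = B^a = 22^2 mod 29  (bits of 2 = 10)
  bit 0 = 1: r = r^2 * 22 mod 29 = 1^2 * 22 = 1*22 = 22
  bit 1 = 0: r = r^2 mod 29 = 22^2 = 20
  -> s = B^a = 20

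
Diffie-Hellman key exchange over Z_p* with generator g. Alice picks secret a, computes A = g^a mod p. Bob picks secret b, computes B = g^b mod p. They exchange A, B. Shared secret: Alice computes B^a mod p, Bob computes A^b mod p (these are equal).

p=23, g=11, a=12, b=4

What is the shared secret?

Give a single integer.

Answer: 13

Derivation:
A = 11^12 mod 23  (bits of 12 = 1100)
  bit 0 = 1: r = r^2 * 11 mod 23 = 1^2 * 11 = 1*11 = 11
  bit 1 = 1: r = r^2 * 11 mod 23 = 11^2 * 11 = 6*11 = 20
  bit 2 = 0: r = r^2 mod 23 = 20^2 = 9
  bit 3 = 0: r = r^2 mod 23 = 9^2 = 12
  -> A = 12
B = 11^4 mod 23  (bits of 4 = 100)
  bit 0 = 1: r = r^2 * 11 mod 23 = 1^2 * 11 = 1*11 = 11
  bit 1 = 0: r = r^2 mod 23 = 11^2 = 6
  bit 2 = 0: r = r^2 mod 23 = 6^2 = 13
  -> B = 13
s = B^a = 13^12 mod 23  (bits of 12 = 1100)
  bit 0 = 1: r = r^2 * 13 mod 23 = 1^2 * 13 = 1*13 = 13
  bit 1 = 1: r = r^2 * 13 mod 23 = 13^2 * 13 = 8*13 = 12
  bit 2 = 0: r = r^2 mod 23 = 12^2 = 6
  bit 3 = 0: r = r^2 mod 23 = 6^2 = 13
  -> s = B^a = 13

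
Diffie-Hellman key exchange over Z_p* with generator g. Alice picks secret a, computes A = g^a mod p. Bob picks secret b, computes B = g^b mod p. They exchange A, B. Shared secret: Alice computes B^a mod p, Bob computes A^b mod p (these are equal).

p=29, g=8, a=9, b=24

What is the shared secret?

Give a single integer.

A = 8^9 mod 29  (bits of 9 = 1001)
  bit 0 = 1: r = r^2 * 8 mod 29 = 1^2 * 8 = 1*8 = 8
  bit 1 = 0: r = r^2 mod 29 = 8^2 = 6
  bit 2 = 0: r = r^2 mod 29 = 6^2 = 7
  bit 3 = 1: r = r^2 * 8 mod 29 = 7^2 * 8 = 20*8 = 15
  -> A = 15
B = 8^24 mod 29  (bits of 24 = 11000)
  bit 0 = 1: r = r^2 * 8 mod 29 = 1^2 * 8 = 1*8 = 8
  bit 1 = 1: r = r^2 * 8 mod 29 = 8^2 * 8 = 6*8 = 19
  bit 2 = 0: r = r^2 mod 29 = 19^2 = 13
  bit 3 = 0: r = r^2 mod 29 = 13^2 = 24
  bit 4 = 0: r = r^2 mod 29 = 24^2 = 25
  -> B = 25
s = B^a = 25^9 mod 29  (bits of 9 = 1001)
  bit 0 = 1: r = r^2 * 25 mod 29 = 1^2 * 25 = 1*25 = 25
  bit 1 = 0: r = r^2 mod 29 = 25^2 = 16
  bit 2 = 0: r = r^2 mod 29 = 16^2 = 24
  bit 3 = 1: r = r^2 * 25 mod 29 = 24^2 * 25 = 25*25 = 16
  -> s = B^a = 16

Answer: 16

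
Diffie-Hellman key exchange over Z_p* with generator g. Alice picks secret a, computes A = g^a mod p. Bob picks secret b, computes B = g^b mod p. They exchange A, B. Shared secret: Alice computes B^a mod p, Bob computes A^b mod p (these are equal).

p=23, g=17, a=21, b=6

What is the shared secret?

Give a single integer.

A = 17^21 mod 23  (bits of 21 = 10101)
  bit 0 = 1: r = r^2 * 17 mod 23 = 1^2 * 17 = 1*17 = 17
  bit 1 = 0: r = r^2 mod 23 = 17^2 = 13
  bit 2 = 1: r = r^2 * 17 mod 23 = 13^2 * 17 = 8*17 = 21
  bit 3 = 0: r = r^2 mod 23 = 21^2 = 4
  bit 4 = 1: r = r^2 * 17 mod 23 = 4^2 * 17 = 16*17 = 19
  -> A = 19
B = 17^6 mod 23  (bits of 6 = 110)
  bit 0 = 1: r = r^2 * 17 mod 23 = 1^2 * 17 = 1*17 = 17
  bit 1 = 1: r = r^2 * 17 mod 23 = 17^2 * 17 = 13*17 = 14
  bit 2 = 0: r = r^2 mod 23 = 14^2 = 12
  -> B = 12
s = B^a = 12^21 mod 23  (bits of 21 = 10101)
  bit 0 = 1: r = r^2 * 12 mod 23 = 1^2 * 12 = 1*12 = 12
  bit 1 = 0: r = r^2 mod 23 = 12^2 = 6
  bit 2 = 1: r = r^2 * 12 mod 23 = 6^2 * 12 = 13*12 = 18
  bit 3 = 0: r = r^2 mod 23 = 18^2 = 2
  bit 4 = 1: r = r^2 * 12 mod 23 = 2^2 * 12 = 4*12 = 2
  -> s = B^a = 2

Answer: 2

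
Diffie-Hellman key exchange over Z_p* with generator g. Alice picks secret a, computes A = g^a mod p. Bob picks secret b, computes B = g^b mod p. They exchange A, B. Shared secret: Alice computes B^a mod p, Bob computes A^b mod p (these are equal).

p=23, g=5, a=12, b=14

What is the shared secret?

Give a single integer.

A = 5^12 mod 23  (bits of 12 = 1100)
  bit 0 = 1: r = r^2 * 5 mod 23 = 1^2 * 5 = 1*5 = 5
  bit 1 = 1: r = r^2 * 5 mod 23 = 5^2 * 5 = 2*5 = 10
  bit 2 = 0: r = r^2 mod 23 = 10^2 = 8
  bit 3 = 0: r = r^2 mod 23 = 8^2 = 18
  -> A = 18
B = 5^14 mod 23  (bits of 14 = 1110)
  bit 0 = 1: r = r^2 * 5 mod 23 = 1^2 * 5 = 1*5 = 5
  bit 1 = 1: r = r^2 * 5 mod 23 = 5^2 * 5 = 2*5 = 10
  bit 2 = 1: r = r^2 * 5 mod 23 = 10^2 * 5 = 8*5 = 17
  bit 3 = 0: r = r^2 mod 23 = 17^2 = 13
  -> B = 13
s = B^a = 13^12 mod 23  (bits of 12 = 1100)
  bit 0 = 1: r = r^2 * 13 mod 23 = 1^2 * 13 = 1*13 = 13
  bit 1 = 1: r = r^2 * 13 mod 23 = 13^2 * 13 = 8*13 = 12
  bit 2 = 0: r = r^2 mod 23 = 12^2 = 6
  bit 3 = 0: r = r^2 mod 23 = 6^2 = 13
  -> s = B^a = 13

Answer: 13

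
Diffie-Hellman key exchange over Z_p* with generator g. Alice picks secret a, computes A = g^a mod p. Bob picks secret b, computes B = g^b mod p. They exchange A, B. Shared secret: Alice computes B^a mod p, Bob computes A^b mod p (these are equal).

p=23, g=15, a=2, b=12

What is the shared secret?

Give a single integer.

A = 15^2 mod 23  (bits of 2 = 10)
  bit 0 = 1: r = r^2 * 15 mod 23 = 1^2 * 15 = 1*15 = 15
  bit 1 = 0: r = r^2 mod 23 = 15^2 = 18
  -> A = 18
B = 15^12 mod 23  (bits of 12 = 1100)
  bit 0 = 1: r = r^2 * 15 mod 23 = 1^2 * 15 = 1*15 = 15
  bit 1 = 1: r = r^2 * 15 mod 23 = 15^2 * 15 = 18*15 = 17
  bit 2 = 0: r = r^2 mod 23 = 17^2 = 13
  bit 3 = 0: r = r^2 mod 23 = 13^2 = 8
  -> B = 8
s = B^a = 8^2 mod 23  (bits of 2 = 10)
  bit 0 = 1: r = r^2 * 8 mod 23 = 1^2 * 8 = 1*8 = 8
  bit 1 = 0: r = r^2 mod 23 = 8^2 = 18
  -> s = B^a = 18

Answer: 18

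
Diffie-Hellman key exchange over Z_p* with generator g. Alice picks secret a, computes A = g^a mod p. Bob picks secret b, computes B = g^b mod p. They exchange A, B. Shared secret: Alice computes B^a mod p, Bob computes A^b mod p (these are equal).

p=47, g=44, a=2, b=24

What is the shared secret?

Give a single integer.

A = 44^2 mod 47  (bits of 2 = 10)
  bit 0 = 1: r = r^2 * 44 mod 47 = 1^2 * 44 = 1*44 = 44
  bit 1 = 0: r = r^2 mod 47 = 44^2 = 9
  -> A = 9
B = 44^24 mod 47  (bits of 24 = 11000)
  bit 0 = 1: r = r^2 * 44 mod 47 = 1^2 * 44 = 1*44 = 44
  bit 1 = 1: r = r^2 * 44 mod 47 = 44^2 * 44 = 9*44 = 20
  bit 2 = 0: r = r^2 mod 47 = 20^2 = 24
  bit 3 = 0: r = r^2 mod 47 = 24^2 = 12
  bit 4 = 0: r = r^2 mod 47 = 12^2 = 3
  -> B = 3
s = B^a = 3^2 mod 47  (bits of 2 = 10)
  bit 0 = 1: r = r^2 * 3 mod 47 = 1^2 * 3 = 1*3 = 3
  bit 1 = 0: r = r^2 mod 47 = 3^2 = 9
  -> s = B^a = 9

Answer: 9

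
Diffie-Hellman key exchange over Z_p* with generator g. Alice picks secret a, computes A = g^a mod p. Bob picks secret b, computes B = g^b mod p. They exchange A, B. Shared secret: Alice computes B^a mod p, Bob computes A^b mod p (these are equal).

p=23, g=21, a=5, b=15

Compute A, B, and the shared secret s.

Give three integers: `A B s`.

Answer: 14 7 17

Derivation:
A = 21^5 mod 23  (bits of 5 = 101)
  bit 0 = 1: r = r^2 * 21 mod 23 = 1^2 * 21 = 1*21 = 21
  bit 1 = 0: r = r^2 mod 23 = 21^2 = 4
  bit 2 = 1: r = r^2 * 21 mod 23 = 4^2 * 21 = 16*21 = 14
  -> A = 14
B = 21^15 mod 23  (bits of 15 = 1111)
  bit 0 = 1: r = r^2 * 21 mod 23 = 1^2 * 21 = 1*21 = 21
  bit 1 = 1: r = r^2 * 21 mod 23 = 21^2 * 21 = 4*21 = 15
  bit 2 = 1: r = r^2 * 21 mod 23 = 15^2 * 21 = 18*21 = 10
  bit 3 = 1: r = r^2 * 21 mod 23 = 10^2 * 21 = 8*21 = 7
  -> B = 7
s = B^a = 7^5 mod 23  (bits of 5 = 101)
  bit 0 = 1: r = r^2 * 7 mod 23 = 1^2 * 7 = 1*7 = 7
  bit 1 = 0: r = r^2 mod 23 = 7^2 = 3
  bit 2 = 1: r = r^2 * 7 mod 23 = 3^2 * 7 = 9*7 = 17
  -> s = B^a = 17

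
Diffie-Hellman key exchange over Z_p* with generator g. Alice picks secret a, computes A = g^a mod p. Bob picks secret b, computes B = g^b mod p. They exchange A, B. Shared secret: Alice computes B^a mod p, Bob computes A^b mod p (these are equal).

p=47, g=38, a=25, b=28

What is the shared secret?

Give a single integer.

A = 38^25 mod 47  (bits of 25 = 11001)
  bit 0 = 1: r = r^2 * 38 mod 47 = 1^2 * 38 = 1*38 = 38
  bit 1 = 1: r = r^2 * 38 mod 47 = 38^2 * 38 = 34*38 = 23
  bit 2 = 0: r = r^2 mod 47 = 23^2 = 12
  bit 3 = 0: r = r^2 mod 47 = 12^2 = 3
  bit 4 = 1: r = r^2 * 38 mod 47 = 3^2 * 38 = 9*38 = 13
  -> A = 13
B = 38^28 mod 47  (bits of 28 = 11100)
  bit 0 = 1: r = r^2 * 38 mod 47 = 1^2 * 38 = 1*38 = 38
  bit 1 = 1: r = r^2 * 38 mod 47 = 38^2 * 38 = 34*38 = 23
  bit 2 = 1: r = r^2 * 38 mod 47 = 23^2 * 38 = 12*38 = 33
  bit 3 = 0: r = r^2 mod 47 = 33^2 = 8
  bit 4 = 0: r = r^2 mod 47 = 8^2 = 17
  -> B = 17
s = B^a = 17^25 mod 47  (bits of 25 = 11001)
  bit 0 = 1: r = r^2 * 17 mod 47 = 1^2 * 17 = 1*17 = 17
  bit 1 = 1: r = r^2 * 17 mod 47 = 17^2 * 17 = 7*17 = 25
  bit 2 = 0: r = r^2 mod 47 = 25^2 = 14
  bit 3 = 0: r = r^2 mod 47 = 14^2 = 8
  bit 4 = 1: r = r^2 * 17 mod 47 = 8^2 * 17 = 17*17 = 7
  -> s = B^a = 7

Answer: 7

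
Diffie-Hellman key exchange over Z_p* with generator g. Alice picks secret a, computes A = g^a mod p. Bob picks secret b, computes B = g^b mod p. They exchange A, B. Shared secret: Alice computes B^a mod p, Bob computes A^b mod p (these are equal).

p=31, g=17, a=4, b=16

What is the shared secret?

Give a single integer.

Answer: 7

Derivation:
A = 17^4 mod 31  (bits of 4 = 100)
  bit 0 = 1: r = r^2 * 17 mod 31 = 1^2 * 17 = 1*17 = 17
  bit 1 = 0: r = r^2 mod 31 = 17^2 = 10
  bit 2 = 0: r = r^2 mod 31 = 10^2 = 7
  -> A = 7
B = 17^16 mod 31  (bits of 16 = 10000)
  bit 0 = 1: r = r^2 * 17 mod 31 = 1^2 * 17 = 1*17 = 17
  bit 1 = 0: r = r^2 mod 31 = 17^2 = 10
  bit 2 = 0: r = r^2 mod 31 = 10^2 = 7
  bit 3 = 0: r = r^2 mod 31 = 7^2 = 18
  bit 4 = 0: r = r^2 mod 31 = 18^2 = 14
  -> B = 14
s = B^a = 14^4 mod 31  (bits of 4 = 100)
  bit 0 = 1: r = r^2 * 14 mod 31 = 1^2 * 14 = 1*14 = 14
  bit 1 = 0: r = r^2 mod 31 = 14^2 = 10
  bit 2 = 0: r = r^2 mod 31 = 10^2 = 7
  -> s = B^a = 7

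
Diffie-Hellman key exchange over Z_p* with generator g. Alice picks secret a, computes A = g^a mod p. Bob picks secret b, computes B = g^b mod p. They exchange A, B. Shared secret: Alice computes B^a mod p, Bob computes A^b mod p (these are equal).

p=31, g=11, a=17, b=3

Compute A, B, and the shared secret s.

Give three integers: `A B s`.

Answer: 3 29 27

Derivation:
A = 11^17 mod 31  (bits of 17 = 10001)
  bit 0 = 1: r = r^2 * 11 mod 31 = 1^2 * 11 = 1*11 = 11
  bit 1 = 0: r = r^2 mod 31 = 11^2 = 28
  bit 2 = 0: r = r^2 mod 31 = 28^2 = 9
  bit 3 = 0: r = r^2 mod 31 = 9^2 = 19
  bit 4 = 1: r = r^2 * 11 mod 31 = 19^2 * 11 = 20*11 = 3
  -> A = 3
B = 11^3 mod 31  (bits of 3 = 11)
  bit 0 = 1: r = r^2 * 11 mod 31 = 1^2 * 11 = 1*11 = 11
  bit 1 = 1: r = r^2 * 11 mod 31 = 11^2 * 11 = 28*11 = 29
  -> B = 29
s = B^a = 29^17 mod 31  (bits of 17 = 10001)
  bit 0 = 1: r = r^2 * 29 mod 31 = 1^2 * 29 = 1*29 = 29
  bit 1 = 0: r = r^2 mod 31 = 29^2 = 4
  bit 2 = 0: r = r^2 mod 31 = 4^2 = 16
  bit 3 = 0: r = r^2 mod 31 = 16^2 = 8
  bit 4 = 1: r = r^2 * 29 mod 31 = 8^2 * 29 = 2*29 = 27
  -> s = B^a = 27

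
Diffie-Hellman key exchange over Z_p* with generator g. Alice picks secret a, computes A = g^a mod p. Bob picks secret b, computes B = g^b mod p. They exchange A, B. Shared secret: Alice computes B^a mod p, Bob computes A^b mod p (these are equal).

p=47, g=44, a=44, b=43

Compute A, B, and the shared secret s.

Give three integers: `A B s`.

A = 44^44 mod 47  (bits of 44 = 101100)
  bit 0 = 1: r = r^2 * 44 mod 47 = 1^2 * 44 = 1*44 = 44
  bit 1 = 0: r = r^2 mod 47 = 44^2 = 9
  bit 2 = 1: r = r^2 * 44 mod 47 = 9^2 * 44 = 34*44 = 39
  bit 3 = 1: r = r^2 * 44 mod 47 = 39^2 * 44 = 17*44 = 43
  bit 4 = 0: r = r^2 mod 47 = 43^2 = 16
  bit 5 = 0: r = r^2 mod 47 = 16^2 = 21
  -> A = 21
B = 44^43 mod 47  (bits of 43 = 101011)
  bit 0 = 1: r = r^2 * 44 mod 47 = 1^2 * 44 = 1*44 = 44
  bit 1 = 0: r = r^2 mod 47 = 44^2 = 9
  bit 2 = 1: r = r^2 * 44 mod 47 = 9^2 * 44 = 34*44 = 39
  bit 3 = 0: r = r^2 mod 47 = 39^2 = 17
  bit 4 = 1: r = r^2 * 44 mod 47 = 17^2 * 44 = 7*44 = 26
  bit 5 = 1: r = r^2 * 44 mod 47 = 26^2 * 44 = 18*44 = 40
  -> B = 40
s = B^a = 40^44 mod 47  (bits of 44 = 101100)
  bit 0 = 1: r = r^2 * 40 mod 47 = 1^2 * 40 = 1*40 = 40
  bit 1 = 0: r = r^2 mod 47 = 40^2 = 2
  bit 2 = 1: r = r^2 * 40 mod 47 = 2^2 * 40 = 4*40 = 19
  bit 3 = 1: r = r^2 * 40 mod 47 = 19^2 * 40 = 32*40 = 11
  bit 4 = 0: r = r^2 mod 47 = 11^2 = 27
  bit 5 = 0: r = r^2 mod 47 = 27^2 = 24
  -> s = B^a = 24

Answer: 21 40 24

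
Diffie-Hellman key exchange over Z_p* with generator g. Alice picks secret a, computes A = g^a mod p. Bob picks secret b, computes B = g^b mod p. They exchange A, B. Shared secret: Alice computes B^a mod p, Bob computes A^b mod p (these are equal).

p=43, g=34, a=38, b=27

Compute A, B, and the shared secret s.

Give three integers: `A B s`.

Answer: 31 39 21

Derivation:
A = 34^38 mod 43  (bits of 38 = 100110)
  bit 0 = 1: r = r^2 * 34 mod 43 = 1^2 * 34 = 1*34 = 34
  bit 1 = 0: r = r^2 mod 43 = 34^2 = 38
  bit 2 = 0: r = r^2 mod 43 = 38^2 = 25
  bit 3 = 1: r = r^2 * 34 mod 43 = 25^2 * 34 = 23*34 = 8
  bit 4 = 1: r = r^2 * 34 mod 43 = 8^2 * 34 = 21*34 = 26
  bit 5 = 0: r = r^2 mod 43 = 26^2 = 31
  -> A = 31
B = 34^27 mod 43  (bits of 27 = 11011)
  bit 0 = 1: r = r^2 * 34 mod 43 = 1^2 * 34 = 1*34 = 34
  bit 1 = 1: r = r^2 * 34 mod 43 = 34^2 * 34 = 38*34 = 2
  bit 2 = 0: r = r^2 mod 43 = 2^2 = 4
  bit 3 = 1: r = r^2 * 34 mod 43 = 4^2 * 34 = 16*34 = 28
  bit 4 = 1: r = r^2 * 34 mod 43 = 28^2 * 34 = 10*34 = 39
  -> B = 39
s = B^a = 39^38 mod 43  (bits of 38 = 100110)
  bit 0 = 1: r = r^2 * 39 mod 43 = 1^2 * 39 = 1*39 = 39
  bit 1 = 0: r = r^2 mod 43 = 39^2 = 16
  bit 2 = 0: r = r^2 mod 43 = 16^2 = 41
  bit 3 = 1: r = r^2 * 39 mod 43 = 41^2 * 39 = 4*39 = 27
  bit 4 = 1: r = r^2 * 39 mod 43 = 27^2 * 39 = 41*39 = 8
  bit 5 = 0: r = r^2 mod 43 = 8^2 = 21
  -> s = B^a = 21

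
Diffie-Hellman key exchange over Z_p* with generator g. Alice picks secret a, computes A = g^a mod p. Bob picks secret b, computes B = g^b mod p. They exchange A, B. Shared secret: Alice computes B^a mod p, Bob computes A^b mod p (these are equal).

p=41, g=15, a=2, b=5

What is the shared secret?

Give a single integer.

Answer: 32

Derivation:
A = 15^2 mod 41  (bits of 2 = 10)
  bit 0 = 1: r = r^2 * 15 mod 41 = 1^2 * 15 = 1*15 = 15
  bit 1 = 0: r = r^2 mod 41 = 15^2 = 20
  -> A = 20
B = 15^5 mod 41  (bits of 5 = 101)
  bit 0 = 1: r = r^2 * 15 mod 41 = 1^2 * 15 = 1*15 = 15
  bit 1 = 0: r = r^2 mod 41 = 15^2 = 20
  bit 2 = 1: r = r^2 * 15 mod 41 = 20^2 * 15 = 31*15 = 14
  -> B = 14
s = B^a = 14^2 mod 41  (bits of 2 = 10)
  bit 0 = 1: r = r^2 * 14 mod 41 = 1^2 * 14 = 1*14 = 14
  bit 1 = 0: r = r^2 mod 41 = 14^2 = 32
  -> s = B^a = 32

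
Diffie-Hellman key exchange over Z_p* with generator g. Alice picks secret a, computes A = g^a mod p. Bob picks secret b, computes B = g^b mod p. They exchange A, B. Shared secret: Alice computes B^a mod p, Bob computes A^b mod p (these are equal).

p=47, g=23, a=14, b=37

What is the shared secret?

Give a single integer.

Answer: 27

Derivation:
A = 23^14 mod 47  (bits of 14 = 1110)
  bit 0 = 1: r = r^2 * 23 mod 47 = 1^2 * 23 = 1*23 = 23
  bit 1 = 1: r = r^2 * 23 mod 47 = 23^2 * 23 = 12*23 = 41
  bit 2 = 1: r = r^2 * 23 mod 47 = 41^2 * 23 = 36*23 = 29
  bit 3 = 0: r = r^2 mod 47 = 29^2 = 42
  -> A = 42
B = 23^37 mod 47  (bits of 37 = 100101)
  bit 0 = 1: r = r^2 * 23 mod 47 = 1^2 * 23 = 1*23 = 23
  bit 1 = 0: r = r^2 mod 47 = 23^2 = 12
  bit 2 = 0: r = r^2 mod 47 = 12^2 = 3
  bit 3 = 1: r = r^2 * 23 mod 47 = 3^2 * 23 = 9*23 = 19
  bit 4 = 0: r = r^2 mod 47 = 19^2 = 32
  bit 5 = 1: r = r^2 * 23 mod 47 = 32^2 * 23 = 37*23 = 5
  -> B = 5
s = B^a = 5^14 mod 47  (bits of 14 = 1110)
  bit 0 = 1: r = r^2 * 5 mod 47 = 1^2 * 5 = 1*5 = 5
  bit 1 = 1: r = r^2 * 5 mod 47 = 5^2 * 5 = 25*5 = 31
  bit 2 = 1: r = r^2 * 5 mod 47 = 31^2 * 5 = 21*5 = 11
  bit 3 = 0: r = r^2 mod 47 = 11^2 = 27
  -> s = B^a = 27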